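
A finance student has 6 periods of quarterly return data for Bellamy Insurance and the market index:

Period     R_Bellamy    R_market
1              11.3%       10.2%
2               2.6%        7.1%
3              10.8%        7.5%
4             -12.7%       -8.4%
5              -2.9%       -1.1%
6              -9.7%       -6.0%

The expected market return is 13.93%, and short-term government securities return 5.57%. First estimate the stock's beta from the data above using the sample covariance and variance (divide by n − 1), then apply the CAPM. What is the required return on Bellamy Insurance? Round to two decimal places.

Mean R_i = (11.3 + 2.6 + 10.8 − 12.7 − 2.9 − 9.7) / 6 = -0.1000%
Mean R_m = (10.2 + 7.1 + 7.5 − 8.4 − 1.1 − 6.0) / 6 = 1.5500%
Σ(R_i − R̄_i)(R_m − R̄_m) = 383.7200  ⇒  Cov = 383.7200 / 5 = 76.7440
Σ(R_m − R̄_m)² = 304.0550  ⇒  Var(R_m) = 304.0550 / 5 = 60.8110
β = Cov / Var(R_m) = 76.7440 / 60.8110 = 1.2620
MRP = 13.93% − 5.57% = 8.36%
E(R) = R_f + β × MRP = 5.57% + 1.2620 × 8.36% = 16.12%

16.12%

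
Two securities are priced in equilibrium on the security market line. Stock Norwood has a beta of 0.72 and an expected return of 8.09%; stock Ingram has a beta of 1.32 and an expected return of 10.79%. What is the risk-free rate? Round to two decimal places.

Both satisfy E(R) = R_f + β·MRP, so the slope of the SML is
MRP = (10.79% − 8.09%) / (1.32 − 0.72) = 2.70% / 0.60 = 4.5000%
R_f = E(R_Norwood) − β_Norwood·MRP = 8.09% − 0.72 × 4.5000% = 4.8500%

4.85%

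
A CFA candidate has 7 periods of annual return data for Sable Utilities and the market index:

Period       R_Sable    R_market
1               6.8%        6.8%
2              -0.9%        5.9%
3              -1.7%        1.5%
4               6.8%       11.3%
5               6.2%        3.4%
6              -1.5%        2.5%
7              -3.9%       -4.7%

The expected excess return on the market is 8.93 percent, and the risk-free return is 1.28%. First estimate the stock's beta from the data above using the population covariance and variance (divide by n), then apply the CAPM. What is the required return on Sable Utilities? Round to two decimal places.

Mean R_i = (6.8 − 0.9 − 1.7 + 6.8 + 6.2 − 1.5 − 3.9) / 7 = 1.6857%
Mean R_m = (6.8 + 5.9 + 1.5 + 11.3 + 3.4 + 2.5 − 4.7) / 7 = 3.8143%
Σ(R_i − R̄_i)(R_m − R̄_m) = 105.8714  ⇒  Cov = 105.8714 / 7 = 15.1245
Σ(R_m − R̄_m)² = 149.0486  ⇒  Var(R_m) = 149.0486 / 7 = 21.2927
β = Cov / Var(R_m) = 15.1245 / 21.2927 = 0.7103
E(R) = R_f + β × MRP = 1.28% + 0.7103 × 8.93% = 7.62%

7.62%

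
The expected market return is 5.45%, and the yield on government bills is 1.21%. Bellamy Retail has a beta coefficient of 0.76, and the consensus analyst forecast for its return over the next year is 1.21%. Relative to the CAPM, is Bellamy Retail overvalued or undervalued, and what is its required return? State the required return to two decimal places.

MRP = 5.45% − 1.21% = 4.24%
Required return = R_f + β·MRP = 1.21% + 0.76 × 4.24% = 4.43%
Forecast 1.21% < required 4.43% → the stock plots below the SML → overvalued.

Overvalued; required return 4.43%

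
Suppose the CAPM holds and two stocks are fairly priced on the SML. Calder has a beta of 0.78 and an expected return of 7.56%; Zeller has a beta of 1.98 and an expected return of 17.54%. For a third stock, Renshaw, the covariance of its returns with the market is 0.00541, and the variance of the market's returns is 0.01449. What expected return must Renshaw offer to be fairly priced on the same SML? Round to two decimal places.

4.18%

MRP = (17.54% − 7.56%) / (1.98 − 0.78) = 8.3167%
R_f = 7.56% − 0.78 × 8.3167% = 1.0730%
β_Renshaw = Cov / Var(R_m) = 0.00541 / 0.01449 = 0.3734
E(R_Renshaw) = R_f + β × MRP = 1.0730% + 0.3734 × 8.3167% = 4.18%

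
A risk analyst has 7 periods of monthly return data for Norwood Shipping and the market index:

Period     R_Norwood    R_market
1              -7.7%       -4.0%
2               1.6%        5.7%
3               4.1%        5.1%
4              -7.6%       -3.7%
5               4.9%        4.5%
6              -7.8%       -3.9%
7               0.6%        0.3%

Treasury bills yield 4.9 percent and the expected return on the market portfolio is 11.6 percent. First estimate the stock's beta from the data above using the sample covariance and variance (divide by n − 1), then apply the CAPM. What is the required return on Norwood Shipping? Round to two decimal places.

Mean R_i = (-7.7 + 1.6 + 4.1 − 7.6 + 4.9 − 7.8 + 0.6) / 7 = -1.7000%
Mean R_m = (-4.0 + 5.7 + 5.1 − 3.7 + 4.5 − 3.9 + 0.3) / 7 = 0.5714%
Σ(R_i − R̄_i)(R_m − R̄_m) = 148.4000  ⇒  Cov = 148.4000 / 6 = 24.7333
Σ(R_m − R̄_m)² = 121.4543  ⇒  Var(R_m) = 121.4543 / 6 = 20.2424
β = Cov / Var(R_m) = 24.7333 / 20.2424 = 1.2219
MRP = 11.6% − 4.9% = 6.70%
E(R) = R_f + β × MRP = 4.9% + 1.2219 × 6.7% = 13.09%

13.09%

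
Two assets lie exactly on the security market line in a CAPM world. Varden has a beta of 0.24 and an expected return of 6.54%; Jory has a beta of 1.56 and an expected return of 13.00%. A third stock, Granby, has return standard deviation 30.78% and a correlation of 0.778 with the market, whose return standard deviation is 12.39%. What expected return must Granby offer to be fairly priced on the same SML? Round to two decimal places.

14.82%

MRP = (13.00% − 6.54%) / (1.56 − 0.24) = 4.8939%
R_f = 6.54% − 0.24 × 4.8939% = 5.3655%
β_Granby = ρ·σ_i/σ_m = 0.778 × 30.78 / 12.39 = 1.9328
E(R_Granby) = R_f + β × MRP = 5.3655% + 1.9328 × 4.8939% = 14.82%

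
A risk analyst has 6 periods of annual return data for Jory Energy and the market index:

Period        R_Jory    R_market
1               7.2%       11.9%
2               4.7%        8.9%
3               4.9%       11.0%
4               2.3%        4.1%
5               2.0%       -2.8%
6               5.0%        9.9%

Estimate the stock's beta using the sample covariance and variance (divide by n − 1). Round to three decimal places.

0.305

Mean R_i = (7.2 + 4.7 + 4.9 + 2.3 + 2.0 + 5.0) / 6 = 4.3500%
Mean R_m = (11.9 + 8.9 + 11.0 + 4.1 − 2.8 + 9.9) / 6 = 7.1667%
Σ(R_i − R̄_i)(R_m − R̄_m) = 47.6900  ⇒  Cov = 47.6900 / 5 = 9.5380
Σ(R_m − R̄_m)² = 156.3133  ⇒  Var(R_m) = 156.3133 / 5 = 31.2627
β = Cov / Var(R_m) = 9.5380 / 31.2627 = 0.3051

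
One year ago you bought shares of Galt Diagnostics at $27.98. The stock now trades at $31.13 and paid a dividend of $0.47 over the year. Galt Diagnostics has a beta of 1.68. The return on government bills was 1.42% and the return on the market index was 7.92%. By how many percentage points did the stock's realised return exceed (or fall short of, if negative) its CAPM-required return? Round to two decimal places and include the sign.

+0.60%

Realised HPR = (P1 + D1 − P0) / P0 = (31.13 + 0.47 − 27.98) / 27.98 = 3.62 / 27.98 = 12.9378%
MRP = 7.92% − 1.42% = 6.50%
CAPM required = R_f + β·MRP = 1.42% + 1.68 × 6.50% = 12.3400%
α = realised − required = 12.9378% − 12.3400% = +0.60%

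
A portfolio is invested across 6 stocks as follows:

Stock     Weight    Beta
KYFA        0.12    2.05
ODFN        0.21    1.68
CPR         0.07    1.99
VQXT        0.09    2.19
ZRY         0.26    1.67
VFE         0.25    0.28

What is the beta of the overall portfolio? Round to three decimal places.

1.439

β_P = Σ w_i β_i = 0.12×2.05 + 0.21×1.68 + 0.07×1.99 + 0.09×2.19 + 0.26×1.67 + 0.25×0.28 = 1.4394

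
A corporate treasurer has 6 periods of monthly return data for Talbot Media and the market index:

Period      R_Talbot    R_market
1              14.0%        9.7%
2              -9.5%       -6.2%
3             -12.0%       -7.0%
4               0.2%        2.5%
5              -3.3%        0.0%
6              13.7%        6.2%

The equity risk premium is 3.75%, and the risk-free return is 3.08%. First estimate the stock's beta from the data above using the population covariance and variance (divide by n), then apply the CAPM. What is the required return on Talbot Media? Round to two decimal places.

Mean R_i = (14.0 − 9.5 − 12.0 + 0.2 − 3.3 + 13.7) / 6 = 0.5167%
Mean R_m = (9.7 − 6.2 − 7.0 + 2.5 + 0.0 + 6.2) / 6 = 0.8667%
Σ(R_i − R̄_i)(R_m − R̄_m) = 361.4533  ⇒  Cov = 361.4533 / 6 = 60.2422
Σ(R_m − R̄_m)² = 221.7133  ⇒  Var(R_m) = 221.7133 / 6 = 36.9522
β = Cov / Var(R_m) = 60.2422 / 36.9522 = 1.6303
E(R) = R_f + β × MRP = 3.08% + 1.6303 × 3.75% = 9.19%

9.19%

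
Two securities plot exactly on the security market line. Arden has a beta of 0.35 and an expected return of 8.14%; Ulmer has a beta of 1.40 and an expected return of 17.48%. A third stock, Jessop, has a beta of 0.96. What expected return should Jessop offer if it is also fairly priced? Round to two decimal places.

13.57%

MRP (SML slope) = (17.48% − 8.14%) / (1.40 − 0.35) = 9.34% / 1.05 = 8.8952%
R_f (intercept) = 8.14% − 0.35 × 8.8952% = 5.0267%
E(R_Jessop) = R_f + β × MRP = 5.0267% + 0.96 × 8.8952% = 13.57%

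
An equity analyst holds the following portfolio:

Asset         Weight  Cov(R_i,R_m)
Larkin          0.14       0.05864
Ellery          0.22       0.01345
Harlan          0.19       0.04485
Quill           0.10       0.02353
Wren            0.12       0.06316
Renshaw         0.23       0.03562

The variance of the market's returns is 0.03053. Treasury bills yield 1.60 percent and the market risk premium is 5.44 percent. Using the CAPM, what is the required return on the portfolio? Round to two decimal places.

β_Larkin = 0.05864 / 0.03053 = 1.9207
β_Ellery = 0.01345 / 0.03053 = 0.4406
β_Harlan = 0.04485 / 0.03053 = 1.4690
β_Quill = 0.02353 / 0.03053 = 0.7707
β_Wren = 0.06316 / 0.03053 = 2.0688
β_Renshaw = 0.03562 / 0.03053 = 1.1667
β_P = Σ w_i β_i = 0.14×1.9207 + 0.22×0.4406 + 0.19×1.4690 + 0.10×0.7707 + 0.12×2.0688 + 0.23×1.1667 = 1.2386
E(R_P) = R_f + β_P × MRP = 1.60% + 1.2386 × 5.44% = 8.34%

8.34%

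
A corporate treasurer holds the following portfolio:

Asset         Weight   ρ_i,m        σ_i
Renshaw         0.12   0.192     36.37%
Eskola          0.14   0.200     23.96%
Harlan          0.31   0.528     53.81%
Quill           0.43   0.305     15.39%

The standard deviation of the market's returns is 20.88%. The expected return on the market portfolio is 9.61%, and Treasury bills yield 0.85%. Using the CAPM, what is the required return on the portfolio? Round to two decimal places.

β_Renshaw = 0.192 × 36.37% / 20.88% = 0.3344
β_Eskola = 0.200 × 23.96% / 20.88% = 0.2295
β_Harlan = 0.528 × 53.81% / 20.88% = 1.3607
β_Quill = 0.305 × 15.39% / 20.88% = 0.2248
β_P = Σ w_i β_i = 0.12×0.3344 + 0.14×0.2295 + 0.31×1.3607 + 0.43×0.2248 = 0.5907
MRP = 9.61% − 0.85% = 8.76%
E(R_P) = R_f + β_P × MRP = 0.85% + 0.5907 × 8.76% = 6.02%

6.02%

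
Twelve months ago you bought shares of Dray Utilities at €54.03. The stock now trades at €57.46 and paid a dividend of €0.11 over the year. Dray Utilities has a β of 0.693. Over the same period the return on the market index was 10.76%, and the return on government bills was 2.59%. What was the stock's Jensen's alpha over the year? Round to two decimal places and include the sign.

Realised HPR = (P1 + D1 − P0) / P0 = (57.46 + 0.11 − 54.03) / 54.03 = 3.54 / 54.03 = 6.5519%
MRP = 10.76% − 2.59% = 8.17%
CAPM required = R_f + β·MRP = 2.59% + 0.693 × 8.17% = 8.25181%
α = realised − required = 6.5519% − 8.25181% = -1.70%

-1.70%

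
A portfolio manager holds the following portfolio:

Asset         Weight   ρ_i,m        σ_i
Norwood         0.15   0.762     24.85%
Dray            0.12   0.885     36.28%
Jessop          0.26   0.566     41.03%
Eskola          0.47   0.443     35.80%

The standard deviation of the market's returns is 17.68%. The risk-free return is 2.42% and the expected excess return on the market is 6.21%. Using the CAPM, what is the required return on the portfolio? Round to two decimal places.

β_Norwood = 0.762 × 24.85% / 17.68% = 1.0710
β_Dray = 0.885 × 36.28% / 17.68% = 1.8161
β_Jessop = 0.566 × 41.03% / 17.68% = 1.3135
β_Eskola = 0.443 × 35.80% / 17.68% = 0.8970
β_P = Σ w_i β_i = 0.15×1.0710 + 0.12×1.8161 + 0.26×1.3135 + 0.47×0.8970 = 1.1417
E(R_P) = R_f + β_P × MRP = 2.42% + 1.1417 × 6.21% = 9.51%

9.51%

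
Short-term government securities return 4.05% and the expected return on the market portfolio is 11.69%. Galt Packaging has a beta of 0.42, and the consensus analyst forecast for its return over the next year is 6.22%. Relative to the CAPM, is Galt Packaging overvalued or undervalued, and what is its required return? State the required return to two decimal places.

Overvalued; required return 7.26%

MRP = 11.69% − 4.05% = 7.64%
Required return = R_f + β·MRP = 4.05% + 0.42 × 7.64% = 7.26%
Forecast 6.22% < required 7.26% → the stock plots below the SML → overvalued.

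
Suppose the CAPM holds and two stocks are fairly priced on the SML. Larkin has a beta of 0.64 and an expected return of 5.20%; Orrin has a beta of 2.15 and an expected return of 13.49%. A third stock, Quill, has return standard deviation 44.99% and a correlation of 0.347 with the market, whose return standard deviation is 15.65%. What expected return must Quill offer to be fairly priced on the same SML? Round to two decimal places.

MRP = (13.49% − 5.20%) / (2.15 − 0.64) = 5.4901%
R_f = 5.20% − 0.64 × 5.4901% = 1.6863%
β_Quill = ρ·σ_i/σ_m = 0.347 × 44.99 / 15.65 = 0.9975
E(R_Quill) = R_f + β × MRP = 1.6863% + 0.9975 × 5.4901% = 7.16%

7.16%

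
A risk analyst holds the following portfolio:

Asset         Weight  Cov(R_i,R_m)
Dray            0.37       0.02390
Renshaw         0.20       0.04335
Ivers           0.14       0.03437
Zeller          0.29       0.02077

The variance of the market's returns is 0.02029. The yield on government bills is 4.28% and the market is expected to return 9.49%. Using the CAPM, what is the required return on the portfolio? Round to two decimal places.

β_Dray = 0.02390 / 0.02029 = 1.1779
β_Renshaw = 0.04335 / 0.02029 = 2.1365
β_Ivers = 0.03437 / 0.02029 = 1.6939
β_Zeller = 0.02077 / 0.02029 = 1.0237
β_P = Σ w_i β_i = 0.37×1.1779 + 0.20×2.1365 + 0.14×1.6939 + 0.29×1.0237 = 1.3971
MRP = 9.49% − 4.28% = 5.21%
E(R_P) = R_f + β_P × MRP = 4.28% + 1.3971 × 5.21% = 11.56%

11.56%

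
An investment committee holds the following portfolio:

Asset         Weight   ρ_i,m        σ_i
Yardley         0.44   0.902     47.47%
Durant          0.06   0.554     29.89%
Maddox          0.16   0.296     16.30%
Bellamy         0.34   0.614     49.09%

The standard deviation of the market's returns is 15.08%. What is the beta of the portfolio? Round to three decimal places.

β_Yardley = 0.902 × 47.47% / 15.08% = 2.8394
β_Durant = 0.554 × 29.89% / 15.08% = 1.0981
β_Maddox = 0.296 × 16.30% / 15.08% = 0.3199
β_Bellamy = 0.614 × 49.09% / 15.08% = 1.9988
β_P = Σ w_i β_i = 0.44×2.8394 + 0.06×1.0981 + 0.16×0.3199 + 0.34×1.9988 = 2.0460

2.046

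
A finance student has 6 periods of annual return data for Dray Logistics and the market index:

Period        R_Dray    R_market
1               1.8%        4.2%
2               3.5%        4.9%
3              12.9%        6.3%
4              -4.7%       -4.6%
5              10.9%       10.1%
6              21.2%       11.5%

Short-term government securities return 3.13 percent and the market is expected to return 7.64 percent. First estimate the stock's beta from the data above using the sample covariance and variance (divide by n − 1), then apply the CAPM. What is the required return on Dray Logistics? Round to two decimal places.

Mean R_i = (1.8 + 3.5 + 12.9 − 4.7 + 10.9 + 21.2) / 6 = 7.6000%
Mean R_m = (4.2 + 4.9 + 6.3 − 4.6 + 10.1 + 11.5) / 6 = 5.4000%
Σ(R_i − R̄_i)(R_m − R̄_m) = 235.2500  ⇒  Cov = 235.2500 / 5 = 47.0500
Σ(R_m − R̄_m)² = 161.8000  ⇒  Var(R_m) = 161.8000 / 5 = 32.3600
β = Cov / Var(R_m) = 47.0500 / 32.3600 = 1.4540
MRP = 7.64% − 3.13% = 4.51%
E(R) = R_f + β × MRP = 3.13% + 1.4540 × 4.51% = 9.69%

9.69%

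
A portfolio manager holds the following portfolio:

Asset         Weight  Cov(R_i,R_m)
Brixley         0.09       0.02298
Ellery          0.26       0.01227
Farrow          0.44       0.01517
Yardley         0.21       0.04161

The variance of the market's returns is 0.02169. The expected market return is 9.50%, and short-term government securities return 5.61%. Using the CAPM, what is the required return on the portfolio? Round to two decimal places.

β_Brixley = 0.02298 / 0.02169 = 1.0595
β_Ellery = 0.01227 / 0.02169 = 0.5657
β_Farrow = 0.01517 / 0.02169 = 0.6994
β_Yardley = 0.04161 / 0.02169 = 1.9184
β_P = Σ w_i β_i = 0.09×1.0595 + 0.26×0.5657 + 0.44×0.6994 + 0.21×1.9184 = 0.9530
MRP = 9.50% − 5.61% = 3.89%
E(R_P) = R_f + β_P × MRP = 5.61% + 0.9530 × 3.89% = 9.32%

9.32%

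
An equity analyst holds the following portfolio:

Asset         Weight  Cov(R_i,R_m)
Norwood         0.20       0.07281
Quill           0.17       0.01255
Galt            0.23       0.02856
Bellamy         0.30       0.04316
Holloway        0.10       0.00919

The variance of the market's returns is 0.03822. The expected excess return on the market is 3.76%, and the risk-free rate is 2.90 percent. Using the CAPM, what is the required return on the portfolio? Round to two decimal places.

6.55%

β_Norwood = 0.07281 / 0.03822 = 1.9050
β_Quill = 0.01255 / 0.03822 = 0.3284
β_Galt = 0.02856 / 0.03822 = 0.7473
β_Bellamy = 0.04316 / 0.03822 = 1.1293
β_Holloway = 0.00919 / 0.03822 = 0.2405
β_P = Σ w_i β_i = 0.20×1.9050 + 0.17×0.3284 + 0.23×0.7473 + 0.30×1.1293 + 0.10×0.2405 = 0.9715
E(R_P) = R_f + β_P × MRP = 2.90% + 0.9715 × 3.76% = 6.55%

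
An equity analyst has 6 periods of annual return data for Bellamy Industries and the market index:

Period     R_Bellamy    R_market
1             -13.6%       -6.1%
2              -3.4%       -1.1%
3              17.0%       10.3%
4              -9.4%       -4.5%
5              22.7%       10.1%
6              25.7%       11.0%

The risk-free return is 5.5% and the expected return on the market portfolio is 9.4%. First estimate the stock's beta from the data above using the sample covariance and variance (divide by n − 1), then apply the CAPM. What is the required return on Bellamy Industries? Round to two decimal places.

Mean R_i = (-13.6 − 3.4 + 17.0 − 9.4 + 22.7 + 25.7) / 6 = 6.5000%
Mean R_m = (-6.1 − 1.1 + 10.3 − 4.5 + 10.1 + 11.0) / 6 = 3.2833%
Σ(R_i − R̄_i)(R_m − R̄_m) = 688.0200  ⇒  Cov = 688.0200 / 5 = 137.6040
Σ(R_m − R̄_m)² = 323.0883  ⇒  Var(R_m) = 323.0883 / 5 = 64.6177
β = Cov / Var(R_m) = 137.6040 / 64.6177 = 2.1295
MRP = 9.4% − 5.5% = 3.90%
E(R) = R_f + β × MRP = 5.5% + 2.1295 × 3.9% = 13.81%

13.81%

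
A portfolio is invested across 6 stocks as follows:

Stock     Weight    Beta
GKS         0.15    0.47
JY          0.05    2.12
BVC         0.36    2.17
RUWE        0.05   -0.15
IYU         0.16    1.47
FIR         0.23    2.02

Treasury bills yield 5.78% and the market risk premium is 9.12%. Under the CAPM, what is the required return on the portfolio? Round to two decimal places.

20.83%

β_P = Σ w_i β_i = 0.15×0.47 + 0.05×2.12 + 0.36×2.17 + 0.05×-0.15 + 0.16×1.47 + 0.23×2.02 = 1.6500
E(R_P) = R_f + β_P × MRP = 5.78% + 1.6500 × 9.12% = 20.83%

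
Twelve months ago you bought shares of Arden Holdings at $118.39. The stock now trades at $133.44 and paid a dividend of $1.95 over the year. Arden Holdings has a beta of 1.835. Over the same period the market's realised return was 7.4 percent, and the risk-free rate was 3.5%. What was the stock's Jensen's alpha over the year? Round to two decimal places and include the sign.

Realised HPR = (P1 + D1 − P0) / P0 = (133.44 + 1.95 − 118.39) / 118.39 = 17.00 / 118.39 = 14.3593%
MRP = 7.4% − 3.5% = 3.90%
CAPM required = R_f + β·MRP = 3.5% + 1.835 × 3.9% = 10.6565%
α = realised − required = 14.3593% − 10.6565% = +3.70%

+3.70%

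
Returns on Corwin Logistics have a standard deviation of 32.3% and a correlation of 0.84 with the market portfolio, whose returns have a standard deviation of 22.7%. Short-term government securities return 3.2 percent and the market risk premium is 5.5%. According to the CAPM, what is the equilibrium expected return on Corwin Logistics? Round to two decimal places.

9.77%

β = ρ × σ_i / σ_m = 0.84 × 32.3% / 22.7% = 1.1952
E(R) = 3.2% + 1.1952 × 5.5% = 9.77%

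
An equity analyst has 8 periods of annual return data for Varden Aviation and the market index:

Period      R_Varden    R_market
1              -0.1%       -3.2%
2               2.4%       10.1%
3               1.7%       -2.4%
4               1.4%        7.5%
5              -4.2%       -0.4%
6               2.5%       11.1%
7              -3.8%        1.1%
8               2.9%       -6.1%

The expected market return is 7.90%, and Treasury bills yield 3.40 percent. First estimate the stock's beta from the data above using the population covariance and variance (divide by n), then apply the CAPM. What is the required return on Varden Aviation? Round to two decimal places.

Mean R_i = (-0.1 + 2.4 + 1.7 + 1.4 − 4.2 + 2.5 − 3.8 + 2.9) / 8 = 0.3500%
Mean R_m = (-3.2 + 10.1 − 2.4 + 7.5 − 0.4 + 11.1 + 1.1 − 6.1) / 8 = 2.2125%
Σ(R_i − R̄_i)(R_m − R̄_m) = 32.3450  ⇒  Cov = 32.3450 / 8 = 4.0431
Σ(R_m − R̄_m)² = 296.8888  ⇒  Var(R_m) = 296.8888 / 8 = 37.1111
β = Cov / Var(R_m) = 4.0431 / 37.1111 = 0.1089
MRP = 7.90% − 3.40% = 4.50%
E(R) = R_f + β × MRP = 3.40% + 0.1089 × 4.50% = 3.89%

3.89%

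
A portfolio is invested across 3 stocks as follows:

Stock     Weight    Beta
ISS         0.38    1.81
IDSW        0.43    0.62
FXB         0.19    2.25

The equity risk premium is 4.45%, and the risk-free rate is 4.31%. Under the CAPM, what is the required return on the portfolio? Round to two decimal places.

10.46%

β_P = Σ w_i β_i = 0.38×1.81 + 0.43×0.62 + 0.19×2.25 = 1.3819
E(R_P) = R_f + β_P × MRP = 4.31% + 1.3819 × 4.45% = 10.46%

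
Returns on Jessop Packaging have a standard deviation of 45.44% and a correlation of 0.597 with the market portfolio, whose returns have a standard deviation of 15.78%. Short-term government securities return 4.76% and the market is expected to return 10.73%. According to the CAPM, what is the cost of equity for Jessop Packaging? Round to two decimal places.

β = ρ × σ_i / σ_m = 0.597 × 45.44% / 15.78% = 1.7191
MRP = 10.73% − 4.76% = 5.97%
E(R) = 4.76% + 1.7191 × 5.97% = 15.02%

15.02%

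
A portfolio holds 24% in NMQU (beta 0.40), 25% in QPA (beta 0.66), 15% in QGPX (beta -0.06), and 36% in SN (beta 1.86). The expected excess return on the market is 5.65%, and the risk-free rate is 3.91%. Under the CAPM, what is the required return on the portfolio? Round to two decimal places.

9.12%

β_P = Σ w_i β_i = 0.24×0.40 + 0.25×0.66 + 0.15×-0.06 + 0.36×1.86 = 0.9216
E(R_P) = R_f + β_P × MRP = 3.91% + 0.9216 × 5.65% = 9.12%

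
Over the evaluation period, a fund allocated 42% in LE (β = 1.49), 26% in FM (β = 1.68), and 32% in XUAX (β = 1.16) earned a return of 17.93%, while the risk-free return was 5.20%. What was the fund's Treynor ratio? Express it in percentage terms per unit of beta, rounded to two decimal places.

β_P = 0.42×1.49 + 0.26×1.68 + 0.32×1.16 = 1.4338
Treynor = (R_P − R_f) / β_P = (17.93% − 5.20%) / 1.4338 = 12.73% / 1.4338 = 8.88%

8.88%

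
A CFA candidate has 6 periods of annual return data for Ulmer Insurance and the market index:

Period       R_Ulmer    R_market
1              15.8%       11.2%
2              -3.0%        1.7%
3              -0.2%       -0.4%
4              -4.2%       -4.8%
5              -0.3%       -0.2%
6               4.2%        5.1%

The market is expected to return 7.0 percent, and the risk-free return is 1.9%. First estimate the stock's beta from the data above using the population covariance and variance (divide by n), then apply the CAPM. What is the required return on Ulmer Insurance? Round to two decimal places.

8.24%

Mean R_i = (15.8 − 3.0 − 0.2 − 4.2 − 0.3 + 4.2) / 6 = 2.0500%
Mean R_m = (11.2 + 1.7 − 0.4 − 4.8 − 0.2 + 5.1) / 6 = 2.1000%
Σ(R_i − R̄_i)(R_m − R̄_m) = 187.7500  ⇒  Cov = 187.7500 / 6 = 31.2917
Σ(R_m − R̄_m)² = 151.1200  ⇒  Var(R_m) = 151.1200 / 6 = 25.1867
β = Cov / Var(R_m) = 31.2917 / 25.1867 = 1.2424
MRP = 7.0% − 1.9% = 5.10%
E(R) = R_f + β × MRP = 1.9% + 1.2424 × 5.1% = 8.24%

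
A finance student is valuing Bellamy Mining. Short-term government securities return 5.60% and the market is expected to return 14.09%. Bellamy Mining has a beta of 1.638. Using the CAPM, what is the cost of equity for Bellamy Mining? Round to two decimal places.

Market risk premium = E(R_m) − R_f = 14.09% − 5.60% = 8.49%
E(R) = R_f + β × MRP = 5.60% + 1.638 × 8.49% = 19.51%

19.51%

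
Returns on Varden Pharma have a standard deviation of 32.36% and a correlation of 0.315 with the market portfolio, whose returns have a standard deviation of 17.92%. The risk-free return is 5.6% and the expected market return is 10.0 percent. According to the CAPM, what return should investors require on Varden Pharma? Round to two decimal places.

β = ρ × σ_i / σ_m = 0.315 × 32.36% / 17.92% = 0.5688
MRP = 10.0% − 5.6% = 4.40%
E(R) = 5.6% + 0.5688 × 4.4% = 8.10%

8.10%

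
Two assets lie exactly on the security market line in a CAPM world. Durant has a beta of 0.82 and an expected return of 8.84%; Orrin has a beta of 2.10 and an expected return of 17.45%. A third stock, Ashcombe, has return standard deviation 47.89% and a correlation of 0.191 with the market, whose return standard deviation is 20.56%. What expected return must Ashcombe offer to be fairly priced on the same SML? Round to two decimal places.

MRP = (17.45% − 8.84%) / (2.10 − 0.82) = 6.7266%
R_f = 8.84% − 0.82 × 6.7266% = 3.3242%
β_Ashcombe = ρ·σ_i/σ_m = 0.191 × 47.89 / 20.56 = 0.4449
E(R_Ashcombe) = R_f + β × MRP = 3.3242% + 0.4449 × 6.7266% = 6.32%

6.32%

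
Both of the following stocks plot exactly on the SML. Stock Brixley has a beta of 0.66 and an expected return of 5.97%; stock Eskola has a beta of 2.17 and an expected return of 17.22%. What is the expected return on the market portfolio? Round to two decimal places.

Both satisfy E(R) = R_f + β·MRP, so the slope of the SML is
MRP = (17.22% − 5.97%) / (2.17 − 0.66) = 11.25% / 1.51 = 7.4503%
R_f = E(R_Brixley) − β_Brixley·MRP = 5.97% − 0.66 × 7.4503% = 1.0528%
E(R_m) = R_f + MRP = 1.0528% + 7.4503% = 8.50%

8.50%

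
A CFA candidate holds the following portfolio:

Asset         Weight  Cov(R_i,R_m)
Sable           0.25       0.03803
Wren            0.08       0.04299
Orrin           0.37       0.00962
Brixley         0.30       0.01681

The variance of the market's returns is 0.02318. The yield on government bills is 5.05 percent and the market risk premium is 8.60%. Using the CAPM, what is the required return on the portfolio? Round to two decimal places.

13.04%

β_Sable = 0.03803 / 0.02318 = 1.6406
β_Wren = 0.04299 / 0.02318 = 1.8546
β_Orrin = 0.00962 / 0.02318 = 0.4150
β_Brixley = 0.01681 / 0.02318 = 0.7252
β_P = Σ w_i β_i = 0.25×1.6406 + 0.08×1.8546 + 0.37×0.4150 + 0.30×0.7252 = 0.9296
E(R_P) = R_f + β_P × MRP = 5.05% + 0.9296 × 8.60% = 13.04%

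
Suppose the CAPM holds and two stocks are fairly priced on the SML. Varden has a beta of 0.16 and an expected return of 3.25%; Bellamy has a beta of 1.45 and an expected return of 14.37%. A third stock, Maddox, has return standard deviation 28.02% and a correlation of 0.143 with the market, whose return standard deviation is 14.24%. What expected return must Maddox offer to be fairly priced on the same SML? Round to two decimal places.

MRP = (14.37% − 3.25%) / (1.45 − 0.16) = 8.6202%
R_f = 3.25% − 0.16 × 8.6202% = 1.8708%
β_Maddox = ρ·σ_i/σ_m = 0.143 × 28.02 / 14.24 = 0.2814
E(R_Maddox) = R_f + β × MRP = 1.8708% + 0.2814 × 8.6202% = 4.30%

4.30%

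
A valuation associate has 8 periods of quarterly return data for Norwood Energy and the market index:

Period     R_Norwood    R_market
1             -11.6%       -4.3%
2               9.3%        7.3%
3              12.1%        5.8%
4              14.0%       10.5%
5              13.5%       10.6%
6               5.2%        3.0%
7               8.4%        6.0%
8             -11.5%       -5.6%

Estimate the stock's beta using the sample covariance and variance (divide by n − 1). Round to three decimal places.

1.672

Mean R_i = (-11.6 + 9.3 + 12.1 + 14.0 + 13.5 + 5.2 + 8.4 − 11.5) / 8 = 4.9250%
Mean R_m = (-4.3 + 7.3 + 5.8 + 10.5 + 10.6 + 3.0 + 6.0 − 5.6) / 8 = 4.1625%
Σ(R_i − R̄_i)(R_m − R̄_m) = 444.4475  ⇒  Cov = 444.4475 / 7 = 63.4925
Σ(R_m − R̄_m)² = 265.7788  ⇒  Var(R_m) = 265.7788 / 7 = 37.9684
β = Cov / Var(R_m) = 63.4925 / 37.9684 = 1.6722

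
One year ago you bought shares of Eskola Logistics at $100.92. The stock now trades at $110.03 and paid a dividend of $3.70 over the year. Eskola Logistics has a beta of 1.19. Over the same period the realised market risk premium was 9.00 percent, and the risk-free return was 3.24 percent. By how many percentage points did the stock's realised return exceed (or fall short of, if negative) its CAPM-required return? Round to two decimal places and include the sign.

Realised HPR = (P1 + D1 − P0) / P0 = (110.03 + 3.70 − 100.92) / 100.92 = 12.81 / 100.92 = 12.6932%
CAPM required = R_f + β·MRP = 3.24% + 1.19 × 9.00% = 13.9500%
α = realised − required = 12.6932% − 13.9500% = -1.26%

-1.26%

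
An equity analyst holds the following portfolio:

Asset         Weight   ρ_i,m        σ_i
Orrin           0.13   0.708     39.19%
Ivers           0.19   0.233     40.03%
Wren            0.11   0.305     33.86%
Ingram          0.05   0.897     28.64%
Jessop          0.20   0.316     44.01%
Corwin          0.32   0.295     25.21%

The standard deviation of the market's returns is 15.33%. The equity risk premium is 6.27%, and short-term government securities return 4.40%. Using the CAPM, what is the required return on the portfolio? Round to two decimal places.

β_Orrin = 0.708 × 39.19% / 15.33% = 1.8099
β_Ivers = 0.233 × 40.03% / 15.33% = 0.6084
β_Wren = 0.305 × 33.86% / 15.33% = 0.6737
β_Ingram = 0.897 × 28.64% / 15.33% = 1.6758
β_Jessop = 0.316 × 44.01% / 15.33% = 0.9072
β_Corwin = 0.295 × 25.21% / 15.33% = 0.4851
β_P = Σ w_i β_i = 0.13×1.8099 + 0.19×0.6084 + 0.11×0.6737 + 0.05×1.6758 + 0.20×0.9072 + 0.32×0.4851 = 0.8455
E(R_P) = R_f + β_P × MRP = 4.40% + 0.8455 × 6.27% = 9.70%

9.70%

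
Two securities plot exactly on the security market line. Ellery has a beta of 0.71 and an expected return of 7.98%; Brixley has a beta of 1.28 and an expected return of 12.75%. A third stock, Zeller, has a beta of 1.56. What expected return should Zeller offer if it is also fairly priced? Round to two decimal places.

15.09%

MRP (SML slope) = (12.75% − 7.98%) / (1.28 − 0.71) = 4.77% / 0.57 = 8.3684%
R_f (intercept) = 7.98% − 0.71 × 8.3684% = 2.0384%
E(R_Zeller) = R_f + β × MRP = 2.0384% + 1.56 × 8.3684% = 15.09%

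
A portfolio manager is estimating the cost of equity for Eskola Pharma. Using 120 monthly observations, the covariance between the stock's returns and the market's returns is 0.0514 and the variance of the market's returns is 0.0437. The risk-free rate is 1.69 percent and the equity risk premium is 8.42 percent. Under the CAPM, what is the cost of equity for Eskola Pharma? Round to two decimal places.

β = Cov(R_i, R_m) / Var(R_m) = 0.0514 / 0.0437 = 1.1762
E(R) = R_f + β × MRP = 1.69% + 1.1762 × 8.42% = 11.59%

11.59%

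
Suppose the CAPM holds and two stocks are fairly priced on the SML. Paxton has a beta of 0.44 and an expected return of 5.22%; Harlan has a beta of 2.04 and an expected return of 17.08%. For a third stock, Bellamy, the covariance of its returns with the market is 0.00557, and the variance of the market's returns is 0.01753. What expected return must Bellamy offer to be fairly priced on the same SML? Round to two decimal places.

4.31%

MRP = (17.08% − 5.22%) / (2.04 − 0.44) = 7.4125%
R_f = 5.22% − 0.44 × 7.4125% = 1.9585%
β_Bellamy = Cov / Var(R_m) = 0.00557 / 0.01753 = 0.3177
E(R_Bellamy) = R_f + β × MRP = 1.9585% + 0.3177 × 7.4125% = 4.31%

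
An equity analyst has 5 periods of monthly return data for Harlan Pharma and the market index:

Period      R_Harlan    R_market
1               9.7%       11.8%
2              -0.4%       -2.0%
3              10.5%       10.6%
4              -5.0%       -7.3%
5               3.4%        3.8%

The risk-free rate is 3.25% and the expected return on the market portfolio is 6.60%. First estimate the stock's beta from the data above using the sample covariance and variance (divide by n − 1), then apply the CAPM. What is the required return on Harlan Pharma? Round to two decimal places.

Mean R_i = (9.7 − 0.4 + 10.5 − 5.0 + 3.4) / 5 = 3.6400%
Mean R_m = (11.8 − 2.0 + 10.6 − 7.3 + 3.8) / 5 = 3.3800%
Σ(R_i − R̄_i)(R_m − R̄_m) = 214.4640  ⇒  Cov = 214.4640 / 4 = 53.6160
Σ(R_m − R̄_m)² = 266.2080  ⇒  Var(R_m) = 266.2080 / 4 = 66.5520
β = Cov / Var(R_m) = 53.6160 / 66.5520 = 0.8056
MRP = 6.60% − 3.25% = 3.35%
E(R) = R_f + β × MRP = 3.25% + 0.8056 × 3.35% = 5.95%

5.95%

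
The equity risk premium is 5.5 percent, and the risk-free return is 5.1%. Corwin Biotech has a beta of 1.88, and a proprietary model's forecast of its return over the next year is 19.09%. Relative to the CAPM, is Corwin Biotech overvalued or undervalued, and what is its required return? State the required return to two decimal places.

Undervalued; required return 15.44%

Required return = R_f + β·MRP = 5.1% + 1.88 × 5.5% = 15.44%
Forecast 19.09% > required 15.44% → the stock plots above the SML → undervalued.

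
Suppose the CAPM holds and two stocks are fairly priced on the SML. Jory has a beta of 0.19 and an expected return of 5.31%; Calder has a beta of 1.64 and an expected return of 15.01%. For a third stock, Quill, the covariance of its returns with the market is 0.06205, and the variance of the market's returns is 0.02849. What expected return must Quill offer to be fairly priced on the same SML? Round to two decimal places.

18.61%

MRP = (15.01% − 5.31%) / (1.64 − 0.19) = 6.6897%
R_f = 5.31% − 0.19 × 6.6897% = 4.0390%
β_Quill = Cov / Var(R_m) = 0.06205 / 0.02849 = 2.1780
E(R_Quill) = R_f + β × MRP = 4.0390% + 2.1780 × 6.6897% = 18.61%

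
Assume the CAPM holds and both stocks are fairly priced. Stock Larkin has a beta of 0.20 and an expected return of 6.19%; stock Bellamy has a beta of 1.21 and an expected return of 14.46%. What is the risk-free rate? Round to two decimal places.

4.55%

Both satisfy E(R) = R_f + β·MRP, so the slope of the SML is
MRP = (14.46% − 6.19%) / (1.21 − 0.20) = 8.27% / 1.01 = 8.1881%
R_f = E(R_Larkin) − β_Larkin·MRP = 6.19% − 0.20 × 8.1881% = 4.5524%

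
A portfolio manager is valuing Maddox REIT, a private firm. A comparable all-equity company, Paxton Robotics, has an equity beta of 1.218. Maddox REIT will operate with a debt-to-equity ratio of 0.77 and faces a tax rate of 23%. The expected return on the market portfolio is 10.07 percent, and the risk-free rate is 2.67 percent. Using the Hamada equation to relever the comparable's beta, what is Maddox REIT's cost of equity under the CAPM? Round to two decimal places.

β_L = β_U × [1 + (1 − t)(D/E)] = 1.218 × [1 + (1 − 0.23) × 0.77]
    = 1.218 × [1 + 0.77 × 0.77] = 1.218 × 1.5929 = 1.9402
MRP = 10.07% − 2.67% = 7.40%
E(R) = R_f + β_L × MRP = 2.67% + 1.9402 × 7.40% = 17.03%

17.03%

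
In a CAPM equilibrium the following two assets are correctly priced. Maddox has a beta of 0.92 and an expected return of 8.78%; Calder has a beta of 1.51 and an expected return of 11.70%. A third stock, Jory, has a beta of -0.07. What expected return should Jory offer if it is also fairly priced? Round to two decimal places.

3.88%

MRP (SML slope) = (11.70% − 8.78%) / (1.51 − 0.92) = 2.92% / 0.59 = 4.9492%
R_f (intercept) = 8.78% − 0.92 × 4.9492% = 4.2267%
E(R_Jory) = R_f + β × MRP = 4.2267% + -0.07 × 4.9492% = 3.88%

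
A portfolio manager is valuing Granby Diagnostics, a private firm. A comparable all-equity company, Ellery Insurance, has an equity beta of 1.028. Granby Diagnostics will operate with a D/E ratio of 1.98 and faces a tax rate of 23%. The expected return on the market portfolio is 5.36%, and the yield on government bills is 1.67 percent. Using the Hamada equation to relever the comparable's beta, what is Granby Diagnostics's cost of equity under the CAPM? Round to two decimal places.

β_L = β_U × [1 + (1 − t)(D/E)] = 1.028 × [1 + (1 − 0.23) × 1.98]
    = 1.028 × [1 + 0.77 × 1.98] = 1.028 × 2.5246 = 2.5953
MRP = 5.36% − 1.67% = 3.69%
E(R) = R_f + β_L × MRP = 1.67% + 2.5953 × 3.69% = 11.25%

11.25%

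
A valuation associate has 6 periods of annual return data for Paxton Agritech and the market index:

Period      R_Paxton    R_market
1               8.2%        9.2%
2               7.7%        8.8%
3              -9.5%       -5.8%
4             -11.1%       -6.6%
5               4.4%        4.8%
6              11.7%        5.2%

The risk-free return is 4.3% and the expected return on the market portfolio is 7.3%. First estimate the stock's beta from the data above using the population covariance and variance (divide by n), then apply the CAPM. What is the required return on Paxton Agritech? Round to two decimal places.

Mean R_i = (8.2 + 7.7 − 9.5 − 11.1 + 4.4 + 11.7) / 6 = 1.9000%
Mean R_m = (9.2 + 8.8 − 5.8 − 6.6 + 4.8 + 5.2) / 6 = 2.6000%
Σ(R_i − R̄_i)(R_m − R̄_m) = 323.8800  ⇒  Cov = 323.8800 / 6 = 53.9800
Σ(R_m − R̄_m)² = 248.8000  ⇒  Var(R_m) = 248.8000 / 6 = 41.4667
β = Cov / Var(R_m) = 53.9800 / 41.4667 = 1.3018
MRP = 7.3% − 4.3% = 3.00%
E(R) = R_f + β × MRP = 4.3% + 1.3018 × 3.0% = 8.21%

8.21%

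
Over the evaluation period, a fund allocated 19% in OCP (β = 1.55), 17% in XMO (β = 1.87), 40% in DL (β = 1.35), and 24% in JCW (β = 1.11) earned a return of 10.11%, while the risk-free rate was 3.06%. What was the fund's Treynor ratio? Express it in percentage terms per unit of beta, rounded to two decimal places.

4.97%

β_P = 0.19×1.55 + 0.17×1.87 + 0.40×1.35 + 0.24×1.11 = 1.4188
Treynor = (R_P − R_f) / β_P = (10.11% − 3.06%) / 1.4188 = 7.05% / 1.4188 = 4.97%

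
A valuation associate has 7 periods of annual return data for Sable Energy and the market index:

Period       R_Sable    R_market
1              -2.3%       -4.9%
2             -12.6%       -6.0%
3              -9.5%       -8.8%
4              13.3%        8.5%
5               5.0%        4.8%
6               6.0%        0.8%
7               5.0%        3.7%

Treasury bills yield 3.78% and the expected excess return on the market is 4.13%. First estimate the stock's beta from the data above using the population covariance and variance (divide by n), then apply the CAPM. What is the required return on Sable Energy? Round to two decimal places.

9.34%

Mean R_i = (-2.3 − 12.6 − 9.5 + 13.3 + 5.0 + 6.0 + 5.0) / 7 = 0.7000%
Mean R_m = (-4.9 − 6.0 − 8.8 + 8.5 + 4.8 + 0.8 + 3.7) / 7 = -0.2714%
Σ(R_i − R̄_i)(R_m − R̄_m) = 332.1500  ⇒  Cov = 332.1500 / 7 = 47.4500
Σ(R_m − R̄_m)² = 246.5543  ⇒  Var(R_m) = 246.5543 / 7 = 35.2220
β = Cov / Var(R_m) = 47.4500 / 35.2220 = 1.3472
E(R) = R_f + β × MRP = 3.78% + 1.3472 × 4.13% = 9.34%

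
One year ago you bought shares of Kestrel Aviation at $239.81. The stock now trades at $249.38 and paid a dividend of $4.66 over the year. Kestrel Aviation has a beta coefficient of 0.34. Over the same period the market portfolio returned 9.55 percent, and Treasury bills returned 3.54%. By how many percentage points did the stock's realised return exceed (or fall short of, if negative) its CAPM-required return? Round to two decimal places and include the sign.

+0.35%

Realised HPR = (P1 + D1 − P0) / P0 = (249.38 + 4.66 − 239.81) / 239.81 = 14.23 / 239.81 = 5.9339%
MRP = 9.55% − 3.54% = 6.01%
CAPM required = R_f + β·MRP = 3.54% + 0.34 × 6.01% = 5.5834%
α = realised − required = 5.9339% − 5.5834% = +0.35%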